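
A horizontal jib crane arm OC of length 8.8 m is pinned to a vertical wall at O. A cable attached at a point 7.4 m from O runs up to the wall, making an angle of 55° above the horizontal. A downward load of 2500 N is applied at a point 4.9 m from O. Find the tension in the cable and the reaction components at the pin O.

T = 2021 N, O_x = 1159 N, O_y = 844.6 N

ΣM about O: T·sin55°·7.4 − 2500·4.9 = 0 → T = 12250/(7.4·0.819152) = 2020.88 ≈ 2021 N.
ΣF_x = 0: O_x − T·cos55° = 0 → O_x = 2020.88 × 0.573576 = 1159 N.
ΣF_y = 0: O_y + T·sin55° − 2500 = 0 → O_y = 2500 − 2020.88 × 0.819152 = 844.6 N.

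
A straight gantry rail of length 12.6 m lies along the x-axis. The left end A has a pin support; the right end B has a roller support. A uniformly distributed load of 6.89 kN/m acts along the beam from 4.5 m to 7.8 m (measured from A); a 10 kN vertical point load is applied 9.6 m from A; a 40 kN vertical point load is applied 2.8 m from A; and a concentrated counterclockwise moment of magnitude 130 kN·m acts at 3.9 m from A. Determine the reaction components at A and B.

Resultant of the distributed load: 6.89 × 3.3 = 22.737 kN at 6.15 m from A.
Moments about A: B_y·12.6 − (6.89·3.3)·6.15 − 10·9.6 − 40·2.8 + 130 = 0 → B_y = 217.83255/12.6 = 17.2883 ≈ 17.29 kN.
ΣF_y = 0: A_y + 17.2883 − 6.89·3.3 − 10 − 40 = 0 → A_y = 55.45 kN.
ΣF_x = 0: no horizontal applied forces, so A_x = 0.

A_x = 0, A_y = 55.45 kN, B_y = 17.29 kN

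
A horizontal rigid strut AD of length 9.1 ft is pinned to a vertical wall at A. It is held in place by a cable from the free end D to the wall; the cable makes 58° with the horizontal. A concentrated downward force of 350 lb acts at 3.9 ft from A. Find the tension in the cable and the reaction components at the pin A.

T = 176.9 lb, A_x = 93.73 lb, A_y = 200.0 lb

ΣM about A: T·sin58°·9.1 − 350·3.9 = 0 → T = 1365/(9.1·0.848048) = 176.877 ≈ 176.9 lb.
ΣF_x = 0: A_x − T·cos58° = 0 → A_x = 176.877 × 0.529919 = 93.73 lb.
ΣF_y = 0: A_y + T·sin58° − 350 = 0 → A_y = 350 − 176.877 × 0.848048 = 200.0 lb.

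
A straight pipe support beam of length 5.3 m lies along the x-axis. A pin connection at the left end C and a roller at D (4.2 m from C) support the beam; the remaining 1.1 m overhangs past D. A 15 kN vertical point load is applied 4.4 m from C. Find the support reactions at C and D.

C_x = 0, C_y = -0.7143 kN, D_y = 15.71 kN

ΣM about C: D_y·4.2 − 15·4.4 = 0 → D_y = 66/4.2 = 15.7143 ≈ 15.71 kN.
ΣF_y = 0: C_y + 15.7143 − 15 = 0 → C_y = -0.7143 kN.
ΣF_x = 0: no horizontal applied forces, so C_x = 0.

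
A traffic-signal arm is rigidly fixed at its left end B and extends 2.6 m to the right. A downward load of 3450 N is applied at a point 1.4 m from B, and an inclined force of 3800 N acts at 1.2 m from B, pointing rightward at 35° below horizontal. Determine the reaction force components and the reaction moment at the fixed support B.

ΣF_x = 0: B_x + 3800·cos35° = 0 → B_x = -3113 N.
ΣF_y = 0: B_y − 3450 − 3800·sin35° = 0 → B_y = 5630 N.
ΣM about B: M_B − 3450·1.4 − 3800·sin35°·1.2 = 0 → M_B = 7446 N·m.

B_x = -3113 N, B_y = 5630 N, M_B = 7446 N·m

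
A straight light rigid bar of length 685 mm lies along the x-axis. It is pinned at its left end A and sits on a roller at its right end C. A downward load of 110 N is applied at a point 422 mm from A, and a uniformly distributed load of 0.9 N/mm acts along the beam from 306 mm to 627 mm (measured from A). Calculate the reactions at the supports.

A_x = 0, A_y = 134.4 N, C_y = 264.5 N

Resultant of the distributed load: 0.9 × 321 = 288.9 N at 466.5 mm from A.
Moments about A: C_y·685 − 110·422 − (0.9·321)·466.5 = 0 → C_y = 181191.85/685 = 264.514 ≈ 264.5 N.
ΣF_y = 0: A_y + 264.514 − 110 − 0.9·321 = 0 → A_y = 134.4 N.
ΣF_x = 0: no horizontal applied forces, so A_x = 0.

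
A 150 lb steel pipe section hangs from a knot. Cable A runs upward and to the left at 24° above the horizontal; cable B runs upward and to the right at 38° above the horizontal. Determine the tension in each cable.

T_A = 133.9 lb, T_B = 155.2 lb

ΣF_x = 0: −T_A·cos24° + T_B·cos38° = 0 → T_B = 1.15931·T_A.
ΣF_y = 0: T_A·sin24° + T_B·sin38° = 150.
Substitute: T_A·(0.406737 + 1.15931·0.615661) = 150 → T_A = 133.871 ≈ 133.9 lb.
Then T_B = 1.15931 × 133.871 = 155.2 lb.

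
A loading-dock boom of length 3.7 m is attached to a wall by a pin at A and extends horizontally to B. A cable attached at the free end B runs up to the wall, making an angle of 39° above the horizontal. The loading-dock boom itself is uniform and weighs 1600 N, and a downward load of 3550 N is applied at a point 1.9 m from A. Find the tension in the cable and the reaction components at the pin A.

T = 4168 N, A_x = 3239 N, A_y = 2527 N

ΣM about A: T·sin39°·3.7 − 1600·1.85 − 3550·1.9 = 0 → T = 9705/(3.7·0.62932) = 4167.95 ≈ 4168 N.
ΣF_x = 0: A_x − T·cos39° = 0 → A_x = 4167.95 × 0.777146 = 3239 N.
ΣF_y = 0: A_y + T·sin39° − 1600 − 3550 = 0 → A_y = 5150 − 4167.95 × 0.62932 = 2527 N.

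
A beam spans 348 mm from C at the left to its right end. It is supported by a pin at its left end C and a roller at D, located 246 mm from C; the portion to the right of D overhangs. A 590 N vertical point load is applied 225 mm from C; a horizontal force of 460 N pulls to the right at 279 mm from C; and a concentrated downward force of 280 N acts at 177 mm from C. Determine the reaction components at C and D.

C_x = -460.0 N, C_y = 128.9 N, D_y = 741.1 N

ΣM about C: D_y·246 − 590·225 − 280·177 = 0 → D_y = 182310/246 = 741.098 ≈ 741.1 N.
ΣF_y = 0: C_y + 741.098 − 590 − 280 = 0 → C_y = 128.9 N.
ΣF_x = 0: C_x + 460 = 0 → C_x = -460.0 N.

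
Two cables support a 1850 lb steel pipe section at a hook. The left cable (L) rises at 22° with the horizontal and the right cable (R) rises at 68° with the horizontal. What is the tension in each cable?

T_L = 693.0 lb, T_R = 1715 lb

ΣF_x = 0: −T_L·cos22° + T_R·cos68° = 0 → T_R = 2.47509·T_L.
ΣF_y = 0: T_L·sin22° + T_R·sin68° = 1850.
Substitute: T_L·(0.374607 + 2.47509·0.927184) = 1850 → T_L = 693.021 ≈ 693.0 lb.
Then T_R = 2.47509 × 693.021 = 1715 lb.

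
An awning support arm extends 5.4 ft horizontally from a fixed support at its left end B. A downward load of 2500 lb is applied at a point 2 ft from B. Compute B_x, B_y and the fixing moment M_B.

ΣF_x = 0: B_x = 0.
ΣF_y = 0: B_y − 2500 = 0 → B_y = 2500 lb.
ΣM about B: M_B − 2500·2 = 0 → M_B = 5000 lb·ft.

B_x = 0, B_y = 2500 lb, M_B = 5000 lb·ft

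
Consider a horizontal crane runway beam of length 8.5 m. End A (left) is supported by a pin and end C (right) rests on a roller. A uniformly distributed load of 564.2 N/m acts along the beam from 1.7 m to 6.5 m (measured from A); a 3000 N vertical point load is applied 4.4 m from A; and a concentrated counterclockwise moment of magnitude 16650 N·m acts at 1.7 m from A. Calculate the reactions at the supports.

Resultant of the distributed load: 564.2 × 4.8 = 2708.16 N at 4.1 m from A.
Moments about A: C_y·8.5 − (564.2·4.8)·4.1 − 3000·4.4 + 16650 = 0 → C_y = 7653.456/8.5 = 900.407 ≈ 900.4 N.
ΣF_y = 0: A_y + 900.407 − 564.2·4.8 − 3000 = 0 → A_y = 4808 N.
ΣF_x = 0: no horizontal applied forces, so A_x = 0.

A_x = 0, A_y = 4808 N, C_y = 900.4 N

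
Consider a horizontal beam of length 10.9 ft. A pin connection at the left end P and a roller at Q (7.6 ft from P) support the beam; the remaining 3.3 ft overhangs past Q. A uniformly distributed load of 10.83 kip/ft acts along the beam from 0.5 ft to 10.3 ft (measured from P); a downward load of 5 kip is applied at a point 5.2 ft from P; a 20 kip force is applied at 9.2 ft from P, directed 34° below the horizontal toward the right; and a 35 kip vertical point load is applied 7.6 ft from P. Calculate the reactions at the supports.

Resultant of the distributed load: 10.83 × 9.8 = 106.134 kip at 5.4 ft from P.
ΣM about P: Q_y·7.6 − (10.83·9.8)·5.4 − 5·5.2 − 20·sin34°·9.2 − 35·7.6 = 0 → Q_y = 968.015/7.6 = 127.37 ≈ 127.4 kip.
ΣF_y = 0: P_y + 127.37 − 10.83·9.8 − 5 − 20·sin34° − 35 = 0 → P_y = 29.95 kip.
ΣF_x = 0: P_x + 20·cos34° = 0 → P_x = -16.58 kip.

P_x = -16.58 kip, P_y = 29.95 kip, Q_y = 127.4 kip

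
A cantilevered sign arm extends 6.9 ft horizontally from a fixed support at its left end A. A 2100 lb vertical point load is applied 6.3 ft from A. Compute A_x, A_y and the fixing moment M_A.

A_x = 0, A_y = 2100 lb, M_A = 13230 lb·ft

ΣF_x = 0: A_x = 0.
ΣF_y = 0: A_y − 2100 = 0 → A_y = 2100 lb.
ΣM about A: M_A − 2100·6.3 = 0 → M_A = 13230 lb·ft.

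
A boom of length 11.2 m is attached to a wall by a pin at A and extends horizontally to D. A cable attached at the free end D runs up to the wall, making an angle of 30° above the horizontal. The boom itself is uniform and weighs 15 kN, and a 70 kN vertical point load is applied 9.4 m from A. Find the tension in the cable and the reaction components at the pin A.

T = 132.5 kN, A_x = 114.7 kN, A_y = 18.75 kN

ΣM about A: T·sin30°·11.2 − 15·5.6 − 70·9.4 = 0 → T = 742/(11.2·0.5) = 132.5 kN.
ΣF_x = 0: A_x − T·cos30° = 0 → A_x = 132.5 × 0.866025 = 114.7 kN.
ΣF_y = 0: A_y + T·sin30° − 15 − 70 = 0 → A_y = 85 − 132.5 × 0.5 = 18.75 kN.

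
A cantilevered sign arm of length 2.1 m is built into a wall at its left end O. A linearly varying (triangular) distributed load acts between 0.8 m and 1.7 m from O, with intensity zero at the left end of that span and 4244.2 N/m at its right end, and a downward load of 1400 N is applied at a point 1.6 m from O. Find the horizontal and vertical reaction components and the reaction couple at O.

O_x = 0, O_y = 3310 N, M_O = 4914 N·m

Resultant of the triangular load: ½ × 4244.2 × 0.9 = 1909.89 N, acting at 1.4 m from O (one-third of the span from the peak).
ΣF_x = 0: O_x = 0.
ΣF_y = 0: O_y − ½·4244.2·0.9 − 1400 = 0 → O_y = 3310 N.
ΣM about O: M_O − (½·4244.2·0.9)·1.4 − 1400·1.6 = 0 → M_O = 4914 N·m.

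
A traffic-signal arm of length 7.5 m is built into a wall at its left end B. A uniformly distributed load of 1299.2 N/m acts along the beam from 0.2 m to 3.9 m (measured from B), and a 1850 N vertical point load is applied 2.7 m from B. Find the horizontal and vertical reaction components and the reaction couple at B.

B_x = 0, B_y = 6657 N, M_B = 14850 N·m

Resultant of the distributed load: 1299.2 × 3.7 = 4807.04 N at 2.05 m from B.
ΣF_x = 0: B_x = 0.
ΣF_y = 0: B_y − 1299.2·3.7 − 1850 = 0 → B_y = 6657 N.
ΣM about B: M_B − (1299.2·3.7)·2.05 − 1850·2.7 = 0 → M_B = 14850 N·m.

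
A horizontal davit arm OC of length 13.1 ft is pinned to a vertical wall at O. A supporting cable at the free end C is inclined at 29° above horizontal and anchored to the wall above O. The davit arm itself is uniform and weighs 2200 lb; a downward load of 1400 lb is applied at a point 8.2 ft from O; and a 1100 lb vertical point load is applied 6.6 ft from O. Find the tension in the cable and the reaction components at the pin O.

ΣM about O: T·sin29°·13.1 − 2200·6.55 − 1400·8.2 − 1100·6.6 = 0 → T = 33150/(13.1·0.48481) = 5219.64 ≈ 5220 lb.
ΣF_x = 0: O_x − T·cos29° = 0 → O_x = 5219.64 × 0.87462 = 4565 lb.
ΣF_y = 0: O_y + T·sin29° − 2200 − 1400 − 1100 = 0 → O_y = 4700 − 5219.64 × 0.48481 = 2169 lb.

T = 5220 lb, O_x = 4565 lb, O_y = 2169 lb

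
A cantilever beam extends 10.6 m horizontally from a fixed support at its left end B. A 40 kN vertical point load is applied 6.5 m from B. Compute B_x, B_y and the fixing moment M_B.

B_x = 0, B_y = 40.00 kN, M_B = 260.0 kN·m

ΣF_x = 0: B_x = 0.
ΣF_y = 0: B_y − 40 = 0 → B_y = 40.00 kN.
ΣM about B: M_B − 40·6.5 = 0 → M_B = 260.0 kN·m.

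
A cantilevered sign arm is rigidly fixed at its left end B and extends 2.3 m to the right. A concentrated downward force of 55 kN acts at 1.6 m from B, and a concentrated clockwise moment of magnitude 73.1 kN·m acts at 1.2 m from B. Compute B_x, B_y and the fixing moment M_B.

ΣF_x = 0: B_x = 0.
ΣF_y = 0: B_y − 55 = 0 → B_y = 55.00 kN.
ΣM about B: M_B − 55·1.6 − 73.1 = 0 → M_B = 161.1 kN·m.

B_x = 0, B_y = 55.00 kN, M_B = 161.1 kN·m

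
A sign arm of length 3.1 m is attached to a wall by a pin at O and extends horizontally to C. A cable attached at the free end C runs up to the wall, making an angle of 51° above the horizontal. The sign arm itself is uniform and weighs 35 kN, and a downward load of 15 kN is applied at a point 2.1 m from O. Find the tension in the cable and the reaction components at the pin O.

ΣM about O: T·sin51°·3.1 − 35·1.55 − 15·2.1 = 0 → T = 85.75/(3.1·0.777146) = 35.5934 ≈ 35.59 kN.
ΣF_x = 0: O_x − T·cos51° = 0 → O_x = 35.5934 × 0.62932 = 22.40 kN.
ΣF_y = 0: O_y + T·sin51° − 35 − 15 = 0 → O_y = 50 − 35.5934 × 0.777146 = 22.34 kN.

T = 35.59 kN, O_x = 22.40 kN, O_y = 22.34 kN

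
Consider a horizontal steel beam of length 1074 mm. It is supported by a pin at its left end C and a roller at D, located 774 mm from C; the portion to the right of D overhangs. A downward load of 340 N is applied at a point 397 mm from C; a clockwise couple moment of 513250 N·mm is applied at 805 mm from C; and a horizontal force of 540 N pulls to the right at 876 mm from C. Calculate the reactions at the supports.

C_x = -540.0 N, C_y = -497.5 N, D_y = 837.5 N

Moments about C: D_y·774 − 340·397 − 513250 = 0 → D_y = 648230/774 = 837.506 ≈ 837.5 N.
ΣF_y = 0: C_y + 837.506 − 340 = 0 → C_y = -497.5 N.
ΣF_x = 0: C_x + 540 = 0 → C_x = -540.0 N.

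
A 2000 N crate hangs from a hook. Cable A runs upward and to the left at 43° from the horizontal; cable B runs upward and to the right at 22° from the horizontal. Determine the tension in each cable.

T_A = 2046 N, T_B = 1614 N

ΣF_x = 0: −T_A·cos43° + T_B·cos22° = 0 → T_B = 0.78879·T_A.
ΣF_y = 0: T_A·sin43° + T_B·sin22° = 2000.
Substitute: T_A·(0.681998 + 0.78879·0.374607) = 2000 → T_A = 2046.07 ≈ 2046 N.
Then T_B = 0.78879 × 2046.07 = 1614 N.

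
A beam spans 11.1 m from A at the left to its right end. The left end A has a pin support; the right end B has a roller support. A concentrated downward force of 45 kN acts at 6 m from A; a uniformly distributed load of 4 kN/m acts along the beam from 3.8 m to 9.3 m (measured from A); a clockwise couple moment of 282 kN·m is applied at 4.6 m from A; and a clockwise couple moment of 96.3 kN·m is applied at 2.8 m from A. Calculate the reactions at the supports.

Resultant of the distributed load: 4 × 5.5 = 22 kN at 6.55 m from A.
ΣM about A: B_y·11.1 − 45·6 − (4·5.5)·6.55 − 282 − 96.3 = 0 → B_y = 792.4/11.1 = 71.3874 ≈ 71.39 kN.
ΣF_y = 0: A_y + 71.3874 − 45 − 4·5.5 = 0 → A_y = -4.387 kN.
ΣF_x = 0: no horizontal applied forces, so A_x = 0.

A_x = 0, A_y = -4.387 kN, B_y = 71.39 kN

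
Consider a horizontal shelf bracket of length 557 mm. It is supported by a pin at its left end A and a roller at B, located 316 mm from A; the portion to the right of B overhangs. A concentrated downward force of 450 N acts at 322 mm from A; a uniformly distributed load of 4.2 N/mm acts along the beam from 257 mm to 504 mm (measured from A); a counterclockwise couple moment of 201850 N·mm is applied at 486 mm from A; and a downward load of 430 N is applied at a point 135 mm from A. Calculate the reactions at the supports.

Resultant of the distributed load: 4.2 × 247 = 1037.4 N at 380.5 mm from A.
ΣM about A: B_y·316 − 450·322 − (4.2·247)·380.5 + 201850 − 430·135 = 0 → B_y = 395830.7/316 = 1252.63 ≈ 1253 N.
ΣF_y = 0: A_y + 1252.63 − 450 − 4.2·247 − 430 = 0 → A_y = 664.8 N.
ΣF_x = 0: no horizontal applied forces, so A_x = 0.

A_x = 0, A_y = 664.8 N, B_y = 1253 N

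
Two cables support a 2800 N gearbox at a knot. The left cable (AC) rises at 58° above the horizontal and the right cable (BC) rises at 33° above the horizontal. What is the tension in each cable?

ΣF_x = 0: −T_AC·cos58° + T_BC·cos33° = 0 → T_BC = 0.631856·T_AC.
ΣF_y = 0: T_AC·sin58° + T_BC·sin33° = 2800.
Substitute: T_AC·(0.848048 + 0.631856·0.544639) = 2800 → T_AC = 2348.64 ≈ 2349 N.
Then T_BC = 0.631856 × 2348.64 = 1484 N.

T_AC = 2349 N, T_BC = 1484 N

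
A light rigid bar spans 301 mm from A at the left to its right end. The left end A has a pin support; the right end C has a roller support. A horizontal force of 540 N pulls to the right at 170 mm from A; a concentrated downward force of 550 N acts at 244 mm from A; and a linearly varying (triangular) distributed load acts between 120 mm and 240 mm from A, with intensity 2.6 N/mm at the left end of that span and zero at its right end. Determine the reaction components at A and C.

A_x = -540.0 N, A_y = 177.2 N, C_y = 528.8 N

Resultant of the triangular load: ½ × 2.6 × 120 = 156 N, acting at 160 mm from A (one-third of the span from the peak).
Moments about A: C_y·301 − 550·244 − (½·2.6·120)·160 = 0 → C_y = 159160/301 = 528.771 ≈ 528.8 N.
ΣF_y = 0: A_y + 528.771 − 550 − ½·2.6·120 = 0 → A_y = 177.2 N.
ΣF_x = 0: A_x + 540 = 0 → A_x = -540.0 N.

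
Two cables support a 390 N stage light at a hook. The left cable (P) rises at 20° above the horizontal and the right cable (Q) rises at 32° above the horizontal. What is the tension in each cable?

T_P = 419.7 N, T_Q = 465.1 N

ΣF_x = 0: −T_P·cos20° + T_Q·cos32° = 0 → T_Q = 1.10807·T_P.
ΣF_y = 0: T_P·sin20° + T_Q·sin32° = 390.
Substitute: T_P·(0.34202 + 1.10807·0.529919) = 390 → T_P = 419.713 ≈ 419.7 N.
Then T_Q = 1.10807 × 419.713 = 465.1 N.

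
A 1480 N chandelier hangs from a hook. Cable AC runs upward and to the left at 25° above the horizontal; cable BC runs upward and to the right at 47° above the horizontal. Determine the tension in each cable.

ΣF_x = 0: −T_AC·cos25° + T_BC·cos47° = 0 → T_BC = 1.3289·T_AC.
ΣF_y = 0: T_AC·sin25° + T_BC·sin47° = 1480.
Substitute: T_AC·(0.422618 + 1.3289·0.731354) = 1480 → T_AC = 1061.3 ≈ 1061 N.
Then T_BC = 1.3289 × 1061.3 = 1410 N.

T_AC = 1061 N, T_BC = 1410 N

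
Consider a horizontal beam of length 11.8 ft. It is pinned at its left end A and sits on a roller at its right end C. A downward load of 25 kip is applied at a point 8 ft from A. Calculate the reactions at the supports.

ΣM about A: C_y·11.8 − 25·8 = 0 → C_y = 200/11.8 = 16.9492 ≈ 16.95 kip.
ΣF_y = 0: A_y + 16.9492 − 25 = 0 → A_y = 8.051 kip.
ΣF_x = 0: no horizontal applied forces, so A_x = 0.

A_x = 0, A_y = 8.051 kip, C_y = 16.95 kip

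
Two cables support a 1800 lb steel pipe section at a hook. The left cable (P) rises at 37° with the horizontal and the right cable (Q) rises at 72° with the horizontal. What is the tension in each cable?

ΣF_x = 0: −T_P·cos37° + T_Q·cos72° = 0 → T_Q = 2.58444·T_P.
ΣF_y = 0: T_P·sin37° + T_Q·sin72° = 1800.
Substitute: T_P·(0.601815 + 2.58444·0.951057) = 1800 → T_P = 588.281 ≈ 588.3 lb.
Then T_Q = 2.58444 × 588.281 = 1520 lb.

T_P = 588.3 lb, T_Q = 1520 lb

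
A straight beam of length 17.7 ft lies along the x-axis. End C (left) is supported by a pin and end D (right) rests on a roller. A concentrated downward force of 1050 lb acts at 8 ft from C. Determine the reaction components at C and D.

Taking moments about C: D_y·17.7 − 1050·8 = 0 → D_y = 8400/17.7 = 474.576 ≈ 474.6 lb.
ΣF_y = 0: C_y + 474.576 − 1050 = 0 → C_y = 575.4 lb.
ΣF_x = 0: no horizontal applied forces, so C_x = 0.

C_x = 0, C_y = 575.4 lb, D_y = 474.6 lb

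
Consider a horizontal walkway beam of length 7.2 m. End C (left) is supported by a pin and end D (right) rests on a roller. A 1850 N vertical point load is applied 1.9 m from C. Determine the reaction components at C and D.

Taking moments about C: D_y·7.2 − 1850·1.9 = 0 → D_y = 3515/7.2 = 488.194 ≈ 488.2 N.
ΣF_y = 0: C_y + 488.194 − 1850 = 0 → C_y = 1362 N.
ΣF_x = 0: no horizontal applied forces, so C_x = 0.

C_x = 0, C_y = 1362 N, D_y = 488.2 N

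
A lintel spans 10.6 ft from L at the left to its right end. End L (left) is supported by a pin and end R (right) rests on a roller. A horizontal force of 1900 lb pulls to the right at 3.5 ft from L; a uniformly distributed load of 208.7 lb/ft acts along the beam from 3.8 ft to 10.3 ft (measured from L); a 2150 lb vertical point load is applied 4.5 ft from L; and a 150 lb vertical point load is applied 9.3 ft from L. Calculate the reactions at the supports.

L_x = -1900 lb, L_y = 1710 lb, R_y = 1947 lb

Resultant of the distributed load: 208.7 × 6.5 = 1356.55 lb at 7.05 ft from L.
Moments about L: R_y·10.6 − (208.7·6.5)·7.05 − 2150·4.5 − 150·9.3 = 0 → R_y = 20633.6775/10.6 = 1946.57 ≈ 1947 lb.
ΣF_y = 0: L_y + 1946.57 − 208.7·6.5 − 2150 − 150 = 0 → L_y = 1710 lb.
ΣF_x = 0: L_x + 1900 = 0 → L_x = -1900 lb.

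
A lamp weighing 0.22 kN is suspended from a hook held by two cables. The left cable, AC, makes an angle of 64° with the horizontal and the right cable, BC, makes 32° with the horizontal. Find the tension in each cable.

T_AC = 0.1876 kN, T_BC = 0.09697 kN

ΣF_x = 0: −T_AC·cos64° + T_BC·cos32° = 0 → T_BC = 0.516918·T_AC.
ΣF_y = 0: T_AC·sin64° + T_BC·sin32° = 0.22.
Substitute: T_AC·(0.898794 + 0.516918·0.529919) = 0.22 → T_AC = 0.187598 ≈ 0.1876 kN.
Then T_BC = 0.516918 × 0.187598 = 0.09697 kN.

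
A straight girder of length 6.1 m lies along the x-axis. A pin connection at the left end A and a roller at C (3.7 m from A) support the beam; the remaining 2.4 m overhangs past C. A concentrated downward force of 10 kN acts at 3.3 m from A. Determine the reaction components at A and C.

A_x = 0, A_y = 1.081 kN, C_y = 8.919 kN

Taking moments about A: C_y·3.7 − 10·3.3 = 0 → C_y = 33/3.7 = 8.91892 ≈ 8.919 kN.
ΣF_y = 0: A_y + 8.91892 − 10 = 0 → A_y = 1.081 kN.
ΣF_x = 0: no horizontal applied forces, so A_x = 0.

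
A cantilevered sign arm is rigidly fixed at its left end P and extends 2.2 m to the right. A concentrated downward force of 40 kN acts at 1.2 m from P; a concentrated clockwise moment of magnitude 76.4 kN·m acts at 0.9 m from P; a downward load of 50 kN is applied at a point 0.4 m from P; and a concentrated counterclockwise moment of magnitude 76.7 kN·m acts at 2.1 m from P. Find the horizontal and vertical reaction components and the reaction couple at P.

ΣF_x = 0: P_x = 0.
ΣF_y = 0: P_y − 40 − 50 = 0 → P_y = 90.00 kN.
ΣM about P: M_P − 40·1.2 − 76.4 − 50·0.4 + 76.7 = 0 → M_P = 67.70 kN·m.

P_x = 0, P_y = 90.00 kN, M_P = 67.70 kN·m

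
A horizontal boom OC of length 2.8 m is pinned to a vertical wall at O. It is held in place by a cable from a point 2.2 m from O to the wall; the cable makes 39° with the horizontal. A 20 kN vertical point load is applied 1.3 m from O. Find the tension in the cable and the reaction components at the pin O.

ΣM about O: T·sin39°·2.2 − 20·1.3 = 0 → T = 26/(2.2·0.62932) = 18.7793 ≈ 18.78 kN.
ΣF_x = 0: O_x − T·cos39° = 0 → O_x = 18.7793 × 0.777146 = 14.59 kN.
ΣF_y = 0: O_y + T·sin39° − 20 = 0 → O_y = 20 − 18.7793 × 0.62932 = 8.182 kN.

T = 18.78 kN, O_x = 14.59 kN, O_y = 8.182 kN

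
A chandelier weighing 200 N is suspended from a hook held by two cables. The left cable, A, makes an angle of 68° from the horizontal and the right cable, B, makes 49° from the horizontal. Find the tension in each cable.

ΣF_x = 0: −T_A·cos68° + T_B·cos49° = 0 → T_B = 0.570995·T_A.
ΣF_y = 0: T_A·sin68° + T_B·sin49° = 200.
Substitute: T_A·(0.927184 + 0.570995·0.75471) = 200 → T_A = 147.262 ≈ 147.3 N.
Then T_B = 0.570995 × 147.262 = 84.09 N.

T_A = 147.3 N, T_B = 84.09 N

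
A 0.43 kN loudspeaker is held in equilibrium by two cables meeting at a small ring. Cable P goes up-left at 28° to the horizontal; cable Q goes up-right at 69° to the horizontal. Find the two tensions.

T_P = 0.1553 kN, T_Q = 0.3825 kN

ΣF_x = 0: −T_P·cos28° + T_Q·cos69° = 0 → T_Q = 2.4638·T_P.
ΣF_y = 0: T_P·sin28° + T_Q·sin69° = 0.43.
Substitute: T_P·(0.469472 + 2.4638·0.93358) = 0.43 → T_P = 0.155256 ≈ 0.1553 kN.
Then T_Q = 2.4638 × 0.155256 = 0.3825 kN.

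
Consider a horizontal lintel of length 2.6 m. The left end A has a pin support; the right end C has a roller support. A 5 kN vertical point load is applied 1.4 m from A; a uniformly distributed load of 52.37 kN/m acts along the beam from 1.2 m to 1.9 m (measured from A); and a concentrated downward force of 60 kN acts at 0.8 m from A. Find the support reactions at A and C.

A_x = 0, A_y = 58.65 kN, C_y = 43.01 kN

Resultant of the distributed load: 52.37 × 0.7 = 36.659 kN at 1.55 m from A.
Taking moments about A: C_y·2.6 − 5·1.4 − (52.37·0.7)·1.55 − 60·0.8 = 0 → C_y = 111.82145/2.6 = 43.0082 ≈ 43.01 kN.
ΣF_y = 0: A_y + 43.0082 − 5 − 52.37·0.7 − 60 = 0 → A_y = 58.65 kN.
ΣF_x = 0: no horizontal applied forces, so A_x = 0.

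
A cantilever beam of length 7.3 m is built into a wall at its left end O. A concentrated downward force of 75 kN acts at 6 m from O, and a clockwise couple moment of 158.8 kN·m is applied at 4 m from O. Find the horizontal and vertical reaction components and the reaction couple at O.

O_x = 0, O_y = 75.00 kN, M_O = 608.8 kN·m

ΣF_x = 0: O_x = 0.
ΣF_y = 0: O_y − 75 = 0 → O_y = 75.00 kN.
ΣM about O: M_O − 75·6 − 158.8 = 0 → M_O = 608.8 kN·m.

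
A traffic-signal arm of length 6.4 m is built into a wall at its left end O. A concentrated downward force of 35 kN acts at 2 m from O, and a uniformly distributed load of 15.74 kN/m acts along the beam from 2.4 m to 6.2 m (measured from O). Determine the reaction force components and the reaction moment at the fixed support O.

Resultant of the distributed load: 15.74 × 3.8 = 59.812 kN at 4.3 m from O.
ΣF_x = 0: O_x = 0.
ΣF_y = 0: O_y − 35 − 15.74·3.8 = 0 → O_y = 94.81 kN.
ΣM about O: M_O − 35·2 − (15.74·3.8)·4.3 = 0 → M_O = 327.2 kN·m.

O_x = 0, O_y = 94.81 kN, M_O = 327.2 kN·m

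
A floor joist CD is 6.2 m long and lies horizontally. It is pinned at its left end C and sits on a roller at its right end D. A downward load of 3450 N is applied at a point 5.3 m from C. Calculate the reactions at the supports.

C_x = 0, C_y = 500.8 N, D_y = 2949 N

Taking moments about C: D_y·6.2 − 3450·5.3 = 0 → D_y = 18285/6.2 = 2949.19 ≈ 2949 N.
ΣF_y = 0: C_y + 2949.19 − 3450 = 0 → C_y = 500.8 N.
ΣF_x = 0: no horizontal applied forces, so C_x = 0.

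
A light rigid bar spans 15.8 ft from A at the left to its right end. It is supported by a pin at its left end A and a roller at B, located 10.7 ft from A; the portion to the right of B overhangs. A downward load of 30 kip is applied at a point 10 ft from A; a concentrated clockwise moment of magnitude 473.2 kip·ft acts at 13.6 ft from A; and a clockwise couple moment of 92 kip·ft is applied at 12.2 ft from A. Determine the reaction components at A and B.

A_x = 0, A_y = -50.86 kip, B_y = 80.86 kip

Moments about A: B_y·10.7 − 30·10 − 473.2 − 92 = 0 → B_y = 865.2/10.7 = 80.8598 ≈ 80.86 kip.
ΣF_y = 0: A_y + 80.8598 − 30 = 0 → A_y = -50.86 kip.
ΣF_x = 0: no horizontal applied forces, so A_x = 0.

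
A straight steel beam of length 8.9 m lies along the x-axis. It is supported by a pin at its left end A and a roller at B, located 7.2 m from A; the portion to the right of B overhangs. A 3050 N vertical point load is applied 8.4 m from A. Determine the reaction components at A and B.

A_x = 0, A_y = -508.3 N, B_y = 3558 N

ΣM about A: B_y·7.2 − 3050·8.4 = 0 → B_y = 25620/7.2 = 3558.33 ≈ 3558 N.
ΣF_y = 0: A_y + 3558.33 − 3050 = 0 → A_y = -508.3 N.
ΣF_x = 0: no horizontal applied forces, so A_x = 0.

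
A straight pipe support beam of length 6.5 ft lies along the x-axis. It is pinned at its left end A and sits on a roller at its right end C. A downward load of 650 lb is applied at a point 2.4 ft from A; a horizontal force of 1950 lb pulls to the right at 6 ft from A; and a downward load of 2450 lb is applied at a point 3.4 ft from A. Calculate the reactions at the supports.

A_x = -1950 lb, A_y = 1578 lb, C_y = 1522 lb

ΣM about A: C_y·6.5 − 650·2.4 − 2450·3.4 = 0 → C_y = 9890/6.5 = 1521.54 ≈ 1522 lb.
ΣF_y = 0: A_y + 1521.54 − 650 − 2450 = 0 → A_y = 1578 lb.
ΣF_x = 0: A_x + 1950 = 0 → A_x = -1950 lb.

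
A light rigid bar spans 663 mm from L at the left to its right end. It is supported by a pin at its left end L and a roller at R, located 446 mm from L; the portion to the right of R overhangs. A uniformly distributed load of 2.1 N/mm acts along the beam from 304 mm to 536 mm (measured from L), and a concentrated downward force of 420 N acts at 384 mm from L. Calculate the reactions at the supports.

L_x = 0, L_y = 86.79 N, R_y = 820.4 N

Resultant of the distributed load: 2.1 × 232 = 487.2 N at 420 mm from L.
ΣM about L: R_y·446 − (2.1·232)·420 − 420·384 = 0 → R_y = 365904/446 = 820.413 ≈ 820.4 N.
ΣF_y = 0: L_y + 820.413 − 2.1·232 − 420 = 0 → L_y = 86.79 N.
ΣF_x = 0: no horizontal applied forces, so L_x = 0.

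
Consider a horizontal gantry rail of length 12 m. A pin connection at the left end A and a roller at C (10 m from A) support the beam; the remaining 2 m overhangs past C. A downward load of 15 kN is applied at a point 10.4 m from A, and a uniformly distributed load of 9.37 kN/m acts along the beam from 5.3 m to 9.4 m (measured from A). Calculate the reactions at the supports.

A_x = 0, A_y = 9.581 kN, C_y = 43.84 kN

Resultant of the distributed load: 9.37 × 4.1 = 38.417 kN at 7.35 m from A.
Taking moments about A: C_y·10 − 15·10.4 − (9.37·4.1)·7.35 = 0 → C_y = 438.36495/10 = 43.8365 ≈ 43.84 kN.
ΣF_y = 0: A_y + 43.8365 − 15 − 9.37·4.1 = 0 → A_y = 9.581 kN.
ΣF_x = 0: no horizontal applied forces, so A_x = 0.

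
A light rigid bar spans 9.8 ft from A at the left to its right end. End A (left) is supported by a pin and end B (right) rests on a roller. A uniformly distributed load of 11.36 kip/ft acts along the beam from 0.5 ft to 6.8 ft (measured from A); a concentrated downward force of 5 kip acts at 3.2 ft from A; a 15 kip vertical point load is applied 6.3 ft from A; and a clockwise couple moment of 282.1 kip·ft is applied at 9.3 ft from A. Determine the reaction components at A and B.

Resultant of the distributed load: 11.36 × 6.3 = 71.568 kip at 3.65 ft from A.
ΣM about A: B_y·9.8 − (11.36·6.3)·3.65 − 5·3.2 − 15·6.3 − 282.1 = 0 → B_y = 653.8232/9.8 = 66.7167 ≈ 66.72 kip.
ΣF_y = 0: A_y + 66.7167 − 11.36·6.3 − 5 − 15 = 0 → A_y = 24.85 kip.
ΣF_x = 0: no horizontal applied forces, so A_x = 0.

A_x = 0, A_y = 24.85 kip, B_y = 66.72 kip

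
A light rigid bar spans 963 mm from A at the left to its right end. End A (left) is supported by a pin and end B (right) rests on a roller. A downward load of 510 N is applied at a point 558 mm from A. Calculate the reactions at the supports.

Moments about A: B_y·963 − 510·558 = 0 → B_y = 284580/963 = 295.514 ≈ 295.5 N.
ΣF_y = 0: A_y + 295.514 − 510 = 0 → A_y = 214.5 N.
ΣF_x = 0: no horizontal applied forces, so A_x = 0.

A_x = 0, A_y = 214.5 N, B_y = 295.5 N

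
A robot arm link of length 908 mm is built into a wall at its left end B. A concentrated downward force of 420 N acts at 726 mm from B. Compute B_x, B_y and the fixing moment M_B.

B_x = 0, B_y = 420.0 N, M_B = 304900 N·mm

ΣF_x = 0: B_x = 0.
ΣF_y = 0: B_y − 420 = 0 → B_y = 420.0 N.
ΣM about B: M_B − 420·726 = 0 → M_B = 304900 N·mm.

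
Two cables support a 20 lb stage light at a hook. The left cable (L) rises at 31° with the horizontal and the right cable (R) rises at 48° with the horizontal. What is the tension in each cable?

ΣF_x = 0: −T_L·cos31° + T_R·cos48° = 0 → T_R = 1.28102·T_L.
ΣF_y = 0: T_L·sin31° + T_R·sin48° = 20.
Substitute: T_L·(0.515038 + 1.28102·0.743145) = 20 → T_L = 13.6331 ≈ 13.63 lb.
Then T_R = 1.28102 × 13.6331 = 17.46 lb.

T_L = 13.63 lb, T_R = 17.46 lb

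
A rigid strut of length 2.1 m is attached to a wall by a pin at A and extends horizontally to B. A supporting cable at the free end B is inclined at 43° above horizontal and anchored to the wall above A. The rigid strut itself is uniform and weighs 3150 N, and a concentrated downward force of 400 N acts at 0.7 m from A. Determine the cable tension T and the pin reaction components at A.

ΣM about A: T·sin43°·2.1 − 3150·1.05 − 400·0.7 = 0 → T = 3587.5/(2.1·0.681998) = 2504.89 ≈ 2505 N.
ΣF_x = 0: A_x − T·cos43° = 0 → A_x = 2504.89 × 0.731354 = 1832 N.
ΣF_y = 0: A_y + T·sin43° − 3150 − 400 = 0 → A_y = 3550 − 2504.89 × 0.681998 = 1842 N.

T = 2505 N, A_x = 1832 N, A_y = 1842 N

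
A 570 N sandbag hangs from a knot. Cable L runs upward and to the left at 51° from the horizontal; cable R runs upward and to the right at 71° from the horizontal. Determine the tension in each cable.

T_L = 218.8 N, T_R = 423.0 N

ΣF_x = 0: −T_L·cos51° + T_R·cos71° = 0 → T_R = 1.93299·T_L.
ΣF_y = 0: T_L·sin51° + T_R·sin71° = 570.
Substitute: T_L·(0.777146 + 1.93299·0.945519) = 570 → T_L = 218.825 ≈ 218.8 N.
Then T_R = 1.93299 × 218.825 = 423.0 N.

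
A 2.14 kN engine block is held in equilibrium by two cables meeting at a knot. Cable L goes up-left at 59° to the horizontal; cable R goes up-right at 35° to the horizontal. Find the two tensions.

T_L = 1.757 kN, T_R = 1.105 kN

ΣF_x = 0: −T_L·cos59° + T_R·cos35° = 0 → T_R = 0.628745·T_L.
ΣF_y = 0: T_L·sin59° + T_R·sin35° = 2.14.
Substitute: T_L·(0.857167 + 0.628745·0.573576) = 2.14 → T_L = 1.75727 ≈ 1.757 kN.
Then T_R = 0.628745 × 1.75727 = 1.105 kN.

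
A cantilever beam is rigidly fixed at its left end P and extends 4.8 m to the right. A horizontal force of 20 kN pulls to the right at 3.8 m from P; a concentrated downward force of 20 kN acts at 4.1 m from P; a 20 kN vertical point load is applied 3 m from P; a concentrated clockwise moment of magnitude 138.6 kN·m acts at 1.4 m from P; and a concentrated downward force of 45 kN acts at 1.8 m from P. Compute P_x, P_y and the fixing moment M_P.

ΣF_x = 0: P_x + 20 = 0 → P_x = -20.00 kN.
ΣF_y = 0: P_y − 20 − 20 − 45 = 0 → P_y = 85.00 kN.
ΣM about P: M_P − 20·4.1 − 20·3 − 138.6 − 45·1.8 = 0 → M_P = 361.6 kN·m.

P_x = -20.00 kN, P_y = 85.00 kN, M_P = 361.6 kN·m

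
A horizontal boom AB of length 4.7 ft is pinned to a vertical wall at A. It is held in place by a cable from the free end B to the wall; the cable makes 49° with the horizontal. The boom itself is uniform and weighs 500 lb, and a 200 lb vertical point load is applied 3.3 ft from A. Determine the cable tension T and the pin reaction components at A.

T = 517.3 lb, A_x = 339.4 lb, A_y = 309.6 lb

ΣM about A: T·sin49°·4.7 − 500·2.35 − 200·3.3 = 0 → T = 1835/(4.7·0.75471) = 517.319 ≈ 517.3 lb.
ΣF_x = 0: A_x − T·cos49° = 0 → A_x = 517.319 × 0.656059 = 339.4 lb.
ΣF_y = 0: A_y + T·sin49° − 500 − 200 = 0 → A_y = 700 − 517.319 × 0.75471 = 309.6 lb.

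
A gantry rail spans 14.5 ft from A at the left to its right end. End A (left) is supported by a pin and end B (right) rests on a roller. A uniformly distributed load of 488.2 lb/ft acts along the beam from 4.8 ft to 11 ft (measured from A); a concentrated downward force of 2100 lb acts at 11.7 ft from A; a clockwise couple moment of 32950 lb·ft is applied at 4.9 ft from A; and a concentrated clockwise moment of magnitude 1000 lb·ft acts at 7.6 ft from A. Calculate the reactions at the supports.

A_x = 0, A_y = -558.1 lb, B_y = 5685 lb

Resultant of the distributed load: 488.2 × 6.2 = 3026.84 lb at 7.9 ft from A.
ΣM about A: B_y·14.5 − (488.2·6.2)·7.9 − 2100·11.7 − 32950 − 1000 = 0 → B_y = 82432.036/14.5 = 5684.97 ≈ 5685 lb.
ΣF_y = 0: A_y + 5684.97 − 488.2·6.2 − 2100 = 0 → A_y = -558.1 lb.
ΣF_x = 0: no horizontal applied forces, so A_x = 0.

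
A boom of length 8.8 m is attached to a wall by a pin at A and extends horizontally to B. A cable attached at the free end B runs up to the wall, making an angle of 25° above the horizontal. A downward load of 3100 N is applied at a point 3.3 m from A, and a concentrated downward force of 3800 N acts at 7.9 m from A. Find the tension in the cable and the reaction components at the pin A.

T = 10820 N, A_x = 9809 N, A_y = 2326 N

ΣM about A: T·sin25°·8.8 − 3100·3.3 − 3800·7.9 = 0 → T = 40250/(8.8·0.422618) = 10822.7 ≈ 10820 N.
ΣF_x = 0: A_x − T·cos25° = 0 → A_x = 10822.7 × 0.906308 = 9809 N.
ΣF_y = 0: A_y + T·sin25° − 3100 − 3800 = 0 → A_y = 6900 − 10822.7 × 0.422618 = 2326 N.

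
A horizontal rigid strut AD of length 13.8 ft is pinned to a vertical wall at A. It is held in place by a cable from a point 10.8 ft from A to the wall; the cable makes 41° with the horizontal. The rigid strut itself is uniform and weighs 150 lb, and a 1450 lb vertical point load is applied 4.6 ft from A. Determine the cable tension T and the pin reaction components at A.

ΣM about A: T·sin41°·10.8 − 150·6.9 − 1450·4.6 = 0 → T = 7705/(10.8·0.656059) = 1087.44 ≈ 1087 lb.
ΣF_x = 0: A_x − T·cos41° = 0 → A_x = 1087.44 × 0.75471 = 820.7 lb.
ΣF_y = 0: A_y + T·sin41° − 150 − 1450 = 0 → A_y = 1600 − 1087.44 × 0.656059 = 886.6 lb.

T = 1087 lb, A_x = 820.7 lb, A_y = 886.6 lb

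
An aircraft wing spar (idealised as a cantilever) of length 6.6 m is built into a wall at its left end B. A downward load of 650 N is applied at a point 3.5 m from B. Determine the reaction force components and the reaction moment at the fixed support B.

ΣF_x = 0: B_x = 0.
ΣF_y = 0: B_y − 650 = 0 → B_y = 650.0 N.
ΣM about B: M_B − 650·3.5 = 0 → M_B = 2275 N·m.

B_x = 0, B_y = 650.0 N, M_B = 2275 N·m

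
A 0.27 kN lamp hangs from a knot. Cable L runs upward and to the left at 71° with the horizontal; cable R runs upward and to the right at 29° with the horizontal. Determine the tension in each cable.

ΣF_x = 0: −T_L·cos71° + T_R·cos29° = 0 → T_R = 0.37224·T_L.
ΣF_y = 0: T_L·sin71° + T_R·sin29° = 0.27.
Substitute: T_L·(0.945519 + 0.37224·0.48481) = 0.27 → T_L = 0.23979 ≈ 0.2398 kN.
Then T_R = 0.37224 × 0.23979 = 0.08926 kN.

T_L = 0.2398 kN, T_R = 0.08926 kN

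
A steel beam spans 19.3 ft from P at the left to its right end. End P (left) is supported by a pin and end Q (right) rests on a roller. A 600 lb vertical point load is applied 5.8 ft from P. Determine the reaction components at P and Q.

Taking moments about P: Q_y·19.3 − 600·5.8 = 0 → Q_y = 3480/19.3 = 180.311 ≈ 180.3 lb.
ΣF_y = 0: P_y + 180.311 − 600 = 0 → P_y = 419.7 lb.
ΣF_x = 0: no horizontal applied forces, so P_x = 0.

P_x = 0, P_y = 419.7 lb, Q_y = 180.3 lb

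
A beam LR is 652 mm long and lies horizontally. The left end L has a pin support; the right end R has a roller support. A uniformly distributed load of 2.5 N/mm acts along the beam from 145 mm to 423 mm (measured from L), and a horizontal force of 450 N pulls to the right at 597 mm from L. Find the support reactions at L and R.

Resultant of the distributed load: 2.5 × 278 = 695 N at 284 mm from L.
Taking moments about L: R_y·652 − (2.5·278)·284 = 0 → R_y = 197380/652 = 302.73 ≈ 302.7 N.
ΣF_y = 0: L_y + 302.73 − 2.5·278 = 0 → L_y = 392.3 N.
ΣF_x = 0: L_x + 450 = 0 → L_x = -450.0 N.

L_x = -450.0 N, L_y = 392.3 N, R_y = 302.7 N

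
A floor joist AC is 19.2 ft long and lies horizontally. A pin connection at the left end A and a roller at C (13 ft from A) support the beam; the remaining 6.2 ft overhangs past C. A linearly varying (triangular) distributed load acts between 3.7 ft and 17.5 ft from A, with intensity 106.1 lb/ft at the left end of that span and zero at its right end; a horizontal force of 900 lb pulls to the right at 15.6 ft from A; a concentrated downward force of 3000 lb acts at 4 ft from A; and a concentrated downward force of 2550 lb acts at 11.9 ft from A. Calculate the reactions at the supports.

Resultant of the triangular load: ½ × 106.1 × 13.8 = 732.09 lb, acting at 8.3 ft from A (one-third of the span from the peak).
ΣM about A: C_y·13 − (½·106.1·13.8)·8.3 − 3000·4 − 2550·11.9 = 0 → C_y = 48421.347/13 = 3724.72 ≈ 3725 lb.
ΣF_y = 0: A_y + 3724.72 − ½·106.1·13.8 − 3000 − 2550 = 0 → A_y = 2557 lb.
ΣF_x = 0: A_x + 900 = 0 → A_x = -900.0 lb.

A_x = -900.0 lb, A_y = 2557 lb, C_y = 3725 lb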